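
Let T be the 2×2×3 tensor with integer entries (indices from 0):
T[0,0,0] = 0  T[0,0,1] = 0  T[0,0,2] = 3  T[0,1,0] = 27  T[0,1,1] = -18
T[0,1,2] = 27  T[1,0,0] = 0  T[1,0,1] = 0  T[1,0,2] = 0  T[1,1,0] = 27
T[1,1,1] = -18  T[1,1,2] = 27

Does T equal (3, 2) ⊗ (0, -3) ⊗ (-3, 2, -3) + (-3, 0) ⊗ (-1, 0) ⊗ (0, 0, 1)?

No

Reconstruct entry (1,1,0) from the claimed factors: Σₗ aₗ[1]bₗ[1]cₗ[0] = (2)·(-3)·(-3) + (0)·(0)·(0) = 18, but T[1,1,0] = 27. The claim is false.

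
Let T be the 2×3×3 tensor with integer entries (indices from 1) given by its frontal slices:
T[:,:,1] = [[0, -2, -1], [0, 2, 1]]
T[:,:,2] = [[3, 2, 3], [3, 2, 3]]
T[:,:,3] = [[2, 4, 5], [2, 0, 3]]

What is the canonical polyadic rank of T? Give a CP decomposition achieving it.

rank(T) = 3

Lower bound: the mode-2 unfolding of T (rows indexed by j, columns by (i,k) = (1,1), (1,2), (1,3), (2,1), (2,2), (2,3)) is [[0, 3, 2, 0, 3, 2], [-2, 2, 4, 2, 2, 0], [-1, 3, 5, 1, 3, 3]].
There the 3×3 minor on rows j ∈ {1, 2, 3}, columns (i,k) ∈ {(1,1), (1,2), (1,3)} is det [[0, 3, 2], [-2, 2, 4], [-1, 3, 5]] = 10 ≠ 0, so this unfolding has rank ≥ 3; CP rank is at least every unfolding rank, so rank(T) ≥ 3. (Unfolding ranks only ever bound the CP rank from below — rank(T) can be strictly larger than all of them — so the matching upper bound has to come from an explicit 3-term decomposition.)
Upper bound: T is a sum of 3 rank-1 terms, T = [1, -1] ⊗ [0, 2, 1] ⊗ [-1, 0, 1] + [1, 1] ⊗ [1, 0, -1] ⊗ [0, 1, 0] + [1, 1] ⊗ [1, 1, 2] ⊗ [0, 2, 2] (written with every a and b primitive with positive leading entry and the scale carried by c; CP decompositions are not unique, and this one is verified by expanding entrywise), so rank(T) ≤ 3.
These bounds meet, so rank(T) = 3.
Check entry T[2,3,2] = 3: (-1)·(1)·(0) + (1)·(-1)·(1) + (1)·(2)·(2) = 3.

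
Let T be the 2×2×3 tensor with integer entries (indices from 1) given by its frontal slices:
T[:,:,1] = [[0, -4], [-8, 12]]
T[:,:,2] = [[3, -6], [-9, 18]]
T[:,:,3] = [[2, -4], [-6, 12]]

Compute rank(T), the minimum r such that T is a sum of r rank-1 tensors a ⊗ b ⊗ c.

2

Lower bound: the mode-2 unfolding of T (rows indexed by j, columns by (i,k) = (1,1), (1,2), (1,3), (2,1), (2,2), (2,3)) is [[0, 3, 2, -8, -9, -6], [-4, -6, -4, 12, 18, 12]].
There the 2×2 minor on rows j ∈ {1, 2}, columns (i,k) ∈ {(1,1), (1,2)} is det [[0, 3], [-4, -6]] = 12 ≠ 0, so this unfolding has rank ≥ 2; CP rank is at least every unfolding rank, so rank(T) ≥ 2. (Unfolding ranks only ever bound the CP rank from below — rank(T) can be strictly larger than all of them — so the matching upper bound has to come from an explicit 2-term decomposition.)
Upper bound — finding two terms. Write S_k = T[:,:,k] for the frontal slices: S₁ = [[0, -4], [-8, 12]], S₂ = [[3, -6], [-9, 18]], S₃ = [[2, -4], [-6, 12]].
If T = a₁ ⊗ b₁ ⊗ c₁ + a₂ ⊗ b₂ ⊗ c₂ then each S_k = c₁[k]·a₁b₁ᵀ + c₂[k]·a₂b₂ᵀ. S₁ and S₂ are linearly independent, so a₁b₁ᵀ and a₂b₂ᵀ must span the same plane of matrices: they are the rank-1 matrices of the form x·S₁ + y·S₂.
det(x·S₁ + y·S₂) is −32·x² − 48·xy = (-16)·(2·x + 3·y)(x), vanishing at (x:y) = (3:-2) and (0:1).
M₁ = 3·S₁ − 2·S₂ = [[-6, 0], [-6, 0]] = (-6)·(1, 1)(1, 0)ᵀ and M₂ = S₂ = [[3, -6], [-9, 18]] = 3·(1, -3)(1, -2)ᵀ, so take a₁ = (1, 1), b₁ = (1, 0), a₂ = (1, -3), b₂ = (1, -2).
Each slice is an integer combination of E₁ = a₁b₁ᵀ and E₂ = a₂b₂ᵀ: S₁ = −2·E₁ + 2·E₂, S₂ = 3·E₂, S₃ = 2·E₂; reading off coefficients, c₁ = (-2, 0, 0) and c₂ = (2, 3, 2).
Hence T = (1, 1) ⊗ (1, 0) ⊗ (-2, 0, 0) + (1, -3) ⊗ (1, -2) ⊗ (2, 3, 2), so rank(T) ≤ 2.
These bounds meet, so rank(T) = 2.
Check entry T[2,2,3] = 12: (1)·(0)·(0) + (-3)·(-2)·(2) = 12.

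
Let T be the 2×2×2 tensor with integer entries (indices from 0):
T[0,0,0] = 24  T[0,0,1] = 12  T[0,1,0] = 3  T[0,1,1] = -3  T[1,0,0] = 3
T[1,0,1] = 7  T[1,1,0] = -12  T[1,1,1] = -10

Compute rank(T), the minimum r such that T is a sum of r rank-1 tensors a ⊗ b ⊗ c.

2

Lower bound: the mode-1 unfolding of T (rows indexed by i, columns by (j,k) = (0,0), (0,1), (1,0), (1,1)) is [[24, 12, 3, -3], [3, 7, -12, -10]].
There the 2×2 minor on rows i ∈ {0, 1}, columns (j,k) ∈ {(0,0), (0,1)} is det [[24, 12], [3, 7]] = 132 ≠ 0, so this unfolding has rank ≥ 2; CP rank is at least every unfolding rank, so rank(T) ≥ 2. (This is only a lower bound: in general the CP rank may exceed every unfolding rank, so we still need to exhibit 2 rank-1 terms summing to T.)
Upper bound — finding two terms. Write S_k = T[:,:,k] for the frontal slices: S₀ = [[24, 3], [3, -12]], S₁ = [[12, -3], [7, -10]].
If T = a₁ ⊗ b₁ ⊗ c₁ + a₂ ⊗ b₂ ⊗ c₂ then each S_k = c₁[k]·a₁b₁ᵀ + c₂[k]·a₂b₂ᵀ. S₀ and S₁ are linearly independent, so a₁b₁ᵀ and a₂b₂ᵀ must span the same plane of matrices: they are the rank-1 matrices of the form x·S₀ + y·S₁.
det(x·S₀ + y·S₁) is −297·x² − 396·xy − 99·y² = (-99)·(x + y)(3·x + y), vanishing at (x:y) = (1:-1) and (1:-3).
M₁ = S₀ − S₁ = [[12, 6], [-4, -2]] = 2·(3, -1)(2, 1)ᵀ and M₂ = S₀ − 3·S₁ = [[-12, 12], [-18, 18]] = (-6)·(2, 3)(1, -1)ᵀ, so take a₁ = (3, -1), b₁ = (2, 1), a₂ = (2, 3), b₂ = (1, -1).
Each slice is an integer combination of E₁ = a₁b₁ᵀ and E₂ = a₂b₂ᵀ: S₀ = 3·E₁ + 3·E₂, S₁ = E₁ + 3·E₂; reading off coefficients, c₁ = (3, 1) and c₂ = (3, 3).
Hence T = (3, -1) ⊗ (2, 1) ⊗ (3, 1) + (2, 3) ⊗ (1, -1) ⊗ (3, 3), so rank(T) ≤ 2.
These bounds meet, so rank(T) = 2.
Check entry T[0,0,0] = 24: (3)·(2)·(3) + (2)·(1)·(3) = 24.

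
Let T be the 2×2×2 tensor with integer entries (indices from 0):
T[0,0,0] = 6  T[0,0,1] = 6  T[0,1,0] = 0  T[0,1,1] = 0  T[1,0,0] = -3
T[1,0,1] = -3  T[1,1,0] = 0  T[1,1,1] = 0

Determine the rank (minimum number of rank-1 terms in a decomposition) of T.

Lower bound: T ≠ 0 (e.g. T[0,0,0] = 6), so rank(T) ≥ 1.
Upper bound: the mode-1 fibre T[:,0,0] = [6, -3] gives a = (2, -1) (primitive direction); the mode-2 fibre T[0,:,0] = [6, 0] gives b = (1, 0); then c[k] = T[0,0,k] / (a[0]·b[0]) = [6, 6] / 2 = (3, 3).
Expanding (2, -1) ⊗ (1, 0) ⊗ (3, 3) reproduces all 8 entries of T, so T = (2, -1) ⊗ (1, 0) ⊗ (3, 3) and rank(T) ≤ 1.
These bounds meet, so rank(T) = 1.

1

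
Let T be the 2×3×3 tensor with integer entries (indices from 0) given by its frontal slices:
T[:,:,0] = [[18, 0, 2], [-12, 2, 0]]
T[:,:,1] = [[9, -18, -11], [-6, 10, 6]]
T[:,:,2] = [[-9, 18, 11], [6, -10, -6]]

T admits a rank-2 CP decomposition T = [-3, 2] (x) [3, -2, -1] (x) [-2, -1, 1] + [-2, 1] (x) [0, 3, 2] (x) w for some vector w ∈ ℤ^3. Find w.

Subtract the known terms from T to get the rank-1 residual R = [-2, 1] (x) [0, 3, 2] (x) w, so R[i,j,k] = a[i]·b[j]·w[k]. Pick indices with nonzero a[0]·b[1] = (-2)·(3) = -6. Only the fibre through (0,1,·) is needed: R[0,1,:] = T[0,1,:] − Σₗ aₗ[0]bₗ[1]cₗ = [0, -18, 18] − (-3)·(-2)·[-2, -1, 1] = [12, -12, 12]. Then w[k] = R[0,1,k] / -6 for each k, giving w = [12, -12, 12] / -6 = [-2, 2, -2].

w = [-2, 2, -2]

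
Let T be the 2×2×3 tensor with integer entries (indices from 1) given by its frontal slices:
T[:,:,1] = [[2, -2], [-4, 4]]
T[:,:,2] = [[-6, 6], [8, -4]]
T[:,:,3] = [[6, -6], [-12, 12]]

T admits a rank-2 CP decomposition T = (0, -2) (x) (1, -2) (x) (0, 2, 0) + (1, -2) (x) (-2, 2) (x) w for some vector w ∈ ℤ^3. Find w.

w = (-1, 3, -3)

Subtract the known terms from T to get the rank-1 residual R = (1, -2) (x) (-2, 2) (x) w, so R[i,j,k] = a[i]·b[j]·w[k]. Pick indices with nonzero a[1]·b[1] = (1)·(-2) = -2. Only the fibre through (1,1,·) is needed: R[1,1,:] = T[1,1,:] − Σₗ aₗ[1]bₗ[1]cₗ = [2, -6, 6] − (0)·(1)·(0, 2, 0) = [2, -6, 6]. Then w[k] = R[1,1,k] / -2 for each k, giving w = [2, -6, 6] / -2 = (-1, 3, -3).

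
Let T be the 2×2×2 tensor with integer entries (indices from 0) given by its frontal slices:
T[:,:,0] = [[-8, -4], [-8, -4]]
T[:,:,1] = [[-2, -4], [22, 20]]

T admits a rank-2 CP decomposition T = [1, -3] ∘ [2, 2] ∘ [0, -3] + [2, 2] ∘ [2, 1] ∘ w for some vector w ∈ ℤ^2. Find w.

w = [-2, 1]

Subtract the known terms from T to get the rank-1 residual R = [2, 2] ∘ [2, 1] ∘ w, so R[i,j,k] = a[i]·b[j]·w[k]. Pick indices with nonzero a[0]·b[0] = (2)·(2) = 4. Only the fibre through (0,0,·) is needed: R[0,0,:] = T[0,0,:] − Σₗ aₗ[0]bₗ[0]cₗ = [-8, -2] − (1)·(2)·[0, -3] = [-8, 4]. Then w[k] = R[0,0,k] / 4 for each k, giving w = [-8, 4] / 4 = [-2, 1].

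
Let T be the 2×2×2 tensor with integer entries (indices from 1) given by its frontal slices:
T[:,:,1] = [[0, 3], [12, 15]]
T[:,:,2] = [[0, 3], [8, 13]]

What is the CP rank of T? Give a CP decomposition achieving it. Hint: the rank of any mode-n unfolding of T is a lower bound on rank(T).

Lower bound: the mode-1 unfolding of T (rows indexed by i, columns by (j,k) = (1,1), (1,2), (2,1), (2,2)) is [[0, 0, 3, 3], [12, 8, 15, 13]].
There the 2×2 minor on rows i ∈ {1, 2}, columns (j,k) ∈ {(1,1), (2,1)} is det [[0, 3], [12, 15]] = -36 ≠ 0, so this unfolding has rank ≥ 2; CP rank is at least every unfolding rank, so rank(T) ≥ 2. (Unfolding ranks only ever bound the CP rank from below — rank(T) can be strictly larger than all of them — so the matching upper bound has to come from an explicit 2-term decomposition.)
Upper bound — finding two terms. Write S_k = T[:,:,k] for the frontal slices: S₁ = [[0, 3], [12, 15]], S₂ = [[0, 3], [8, 13]].
If T = a₁ ⊗ b₁ ⊗ c₁ + a₂ ⊗ b₂ ⊗ c₂ then each S_k = c₁[k]·a₁b₁ᵀ + c₂[k]·a₂b₂ᵀ. S₁ and S₂ are linearly independent, so a₁b₁ᵀ and a₂b₂ᵀ must span the same plane of matrices: they are the rank-1 matrices of the form x·S₁ + y·S₂.
det(x·S₁ + y·S₂) is −36·x² − 60·xy − 24·y² = (-12)·(3·x + 2·y)(x + y), vanishing at (x:y) = (2:-3) and (1:-1).
M₁ = 2·S₁ − 3·S₂ = [[0, -3], [0, -9]] = (-3)·[1, 3][0, 1]ᵀ and M₂ = S₁ − S₂ = [[0, 0], [4, 2]] = 2·[0, 1][2, 1]ᵀ, so take a₁ = [1, 3], b₁ = [0, 1], a₂ = [0, 1], b₂ = [2, 1].
Each slice is an integer combination of E₁ = a₁b₁ᵀ and E₂ = a₂b₂ᵀ: S₁ = 3·E₁ + 6·E₂, S₂ = 3·E₁ + 4·E₂; reading off coefficients, c₁ = [3, 3] and c₂ = [6, 4].
Hence T = [1, 3] ⊗ [0, 1] ⊗ [3, 3] + [0, 1] ⊗ [2, 1] ⊗ [6, 4], so rank(T) ≤ 2.
These bounds meet, so rank(T) = 2.

rank(T) = 2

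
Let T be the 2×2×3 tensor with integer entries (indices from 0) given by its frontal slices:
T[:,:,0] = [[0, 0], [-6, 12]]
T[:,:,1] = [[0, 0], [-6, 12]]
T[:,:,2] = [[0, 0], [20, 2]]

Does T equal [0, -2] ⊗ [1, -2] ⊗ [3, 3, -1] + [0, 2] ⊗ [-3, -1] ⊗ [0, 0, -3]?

Yes

Reconstruct entrywise from the claimed factors. For example, T[1,0,2] = 20 and Σₗ aₗ[1]bₗ[0]cₗ[2] = (-2)·(1)·(-1) + (2)·(-3)·(-3) = 20; checking all 12 entries, every one matches. The claim holds.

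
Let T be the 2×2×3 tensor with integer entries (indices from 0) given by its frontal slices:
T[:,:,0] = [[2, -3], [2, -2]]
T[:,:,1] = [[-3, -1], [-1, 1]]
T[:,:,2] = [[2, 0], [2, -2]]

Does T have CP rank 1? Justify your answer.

No

The mode-3 unfolding of T (rows indexed by k, columns by (i,j) = (0,0), (0,1), (1,0), (1,1)) is [[2, -3, 2, -2], [-3, -1, -1, 1], [2, 0, 2, -2]].
There the 3×3 minor on rows k ∈ {0, 1, 2}, columns (i,j) ∈ {(0,0), (0,1), (1,0)} is det [[2, -3, 2], [-3, -1, -1], [2, 0, 2]] = -12 ≠ 0, so this unfolding has rank ≥ 3; CP rank is at least every unfolding rank, so rank(T) ≥ 3.
In particular rank(T) ≥ 3 > 1, so T is not rank-1.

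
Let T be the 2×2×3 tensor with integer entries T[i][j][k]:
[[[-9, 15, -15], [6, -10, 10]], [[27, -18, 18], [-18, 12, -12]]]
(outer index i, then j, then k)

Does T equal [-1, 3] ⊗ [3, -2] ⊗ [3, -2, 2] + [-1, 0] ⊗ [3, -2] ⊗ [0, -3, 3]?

Reconstruct entrywise from the claimed factors. For example, T[0,0,1] = 15 and Σₗ aₗ[0]bₗ[0]cₗ[1] = (-1)·(3)·(-2) + (-1)·(3)·(-3) = 15; checking all 12 entries, every one matches. The claim holds.

Yes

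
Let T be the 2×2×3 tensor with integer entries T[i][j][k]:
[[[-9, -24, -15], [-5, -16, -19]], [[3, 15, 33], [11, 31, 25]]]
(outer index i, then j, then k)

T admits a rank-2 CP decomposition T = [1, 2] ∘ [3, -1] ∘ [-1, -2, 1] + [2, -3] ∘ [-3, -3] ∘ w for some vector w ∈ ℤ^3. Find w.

w = [1, 3, 3]

Subtract the known terms from T to get the rank-1 residual R = [2, -3] ∘ [-3, -3] ∘ w, so R[i,j,k] = a[i]·b[j]·w[k]. Pick indices with nonzero a[0]·b[0] = (2)·(-3) = -6. Only the fibre through (0,0,·) is needed: R[0,0,:] = T[0,0,:] − Σₗ aₗ[0]bₗ[0]cₗ = [-9, -24, -15] − (1)·(3)·[-1, -2, 1] = [-6, -18, -18]. Then w[k] = R[0,0,k] / -6 for each k, giving w = [-6, -18, -18] / -6 = [1, 3, 3].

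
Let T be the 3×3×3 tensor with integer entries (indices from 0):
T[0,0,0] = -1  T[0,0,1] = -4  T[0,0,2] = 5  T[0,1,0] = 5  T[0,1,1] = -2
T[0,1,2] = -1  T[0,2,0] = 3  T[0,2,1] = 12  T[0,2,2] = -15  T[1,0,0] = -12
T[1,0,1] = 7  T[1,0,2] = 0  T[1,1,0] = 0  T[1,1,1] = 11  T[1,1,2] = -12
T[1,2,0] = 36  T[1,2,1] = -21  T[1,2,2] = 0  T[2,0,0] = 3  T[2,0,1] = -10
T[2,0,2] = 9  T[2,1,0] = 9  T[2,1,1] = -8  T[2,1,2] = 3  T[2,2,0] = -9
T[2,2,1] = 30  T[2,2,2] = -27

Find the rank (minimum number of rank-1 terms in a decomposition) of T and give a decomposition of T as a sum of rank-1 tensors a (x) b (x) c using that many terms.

Lower bound: the mode-3 unfolding of T (rows indexed by k, columns by (i,j) = (0,0), (0,1), (0,2), (1,0), (1,1), (1,2), (2,0), (2,1), (2,2)) is [[-1, 5, 3, -12, 0, 36, 3, 9, -9], [-4, -2, 12, 7, 11, -21, -10, -8, 30], [5, -1, -15, 0, -12, 0, 9, 3, -27]].
There the 2×2 minor on rows k ∈ {0, 1}, columns (i,j) ∈ {(0,0), (0,1)} is det [[-1, 5], [-4, -2]] = 22 ≠ 0, so this unfolding has rank ≥ 2; CP rank is at least every unfolding rank, so rank(T) ≥ 2. (Unfolding ranks only ever bound the CP rank from below — rank(T) can be strictly larger than all of them — so the matching upper bound has to come from an explicit 2-term decomposition.)
Upper bound — finding two terms. Write S_k = T[:,:,k] for the frontal slices: S₀ = [[-1, 5, 3], [-12, 0, 36], [3, 9, -9]], S₁ = [[-4, -2, 12], [7, 11, -21], [-10, -8, 30]], S₂ = [[5, -1, -15], [0, -12, 0], [9, 3, -27]].
If T = a₁ (x) b₁ (x) c₁ + a₂ (x) b₂ (x) c₂ then each S_k = c₁[k]·a₁b₁ᵀ + c₂[k]·a₂b₂ᵀ. S₀ and S₁ are linearly independent, so a₁b₁ᵀ and a₂b₂ᵀ must span the same plane of matrices: they are the rank-1 matrices of the form x·S₀ + y·S₁.
The 2×2 minor of x·S₀ + y·S₁ on rows {0,1}, columns {0,1} is 60·x² − 70·xy − 30·y² = 10·(2·x − 3·y)(3·x + y), vanishing at (x:y) = (3:2) and (1:-3).
M₁ = 3·S₀ + 2·S₁ = [[-11, 11, 33], [-22, 22, 66], [-11, 11, 33]] = (-11)·(1, 2, 1)(1, -1, -3)ᵀ and M₂ = S₀ − 3·S₁ = [[11, 11, -33], [-33, -33, 99], [33, 33, -99]] = 11·(1, -3, 3)(1, 1, -3)ᵀ, so take a₁ = (1, 2, 1), b₁ = (1, -1, -3), a₂ = (1, -3, 3), b₂ = (1, 1, -3).
Each slice is an integer combination of E₁ = a₁b₁ᵀ and E₂ = a₂b₂ᵀ: S₀ = −3·E₁ + 2·E₂, S₁ = −E₁ − 3·E₂, S₂ = 3·E₁ + 2·E₂; reading off coefficients, c₁ = (-3, -1, 3) and c₂ = (2, -3, 2).
Hence T = (1, 2, 1) (x) (1, -1, -3) (x) (-3, -1, 3) + (1, -3, 3) (x) (1, 1, -3) (x) (2, -3, 2), so rank(T) ≤ 2.
These bounds meet, so rank(T) = 2.

rank(T) = 2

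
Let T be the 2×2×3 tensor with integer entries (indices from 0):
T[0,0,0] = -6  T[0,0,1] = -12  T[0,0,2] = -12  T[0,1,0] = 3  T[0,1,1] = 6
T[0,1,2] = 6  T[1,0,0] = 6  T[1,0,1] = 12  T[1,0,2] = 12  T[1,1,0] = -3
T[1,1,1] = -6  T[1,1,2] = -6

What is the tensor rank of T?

Lower bound: T ≠ 0 (e.g. T[0,0,0] = -6), so rank(T) ≥ 1.
Upper bound: if T = a ⊗ b ⊗ c then every fibre of T is a multiple of the corresponding factor, so read the factors off the fibres through the nonzero entry T[0,0,0] = -6.
The mode-1 fibre T[:,0,0] = [-6, 6] gives a = [1, -1] (primitive direction); the mode-2 fibre T[0,:,0] = [-6, 3] gives b = [2, -1]; then c[k] = T[0,0,k] / (a[0]·b[0]) = [-6, -12, -12] / 2 = [-3, -6, -6].
Expanding [1, -1] ⊗ [2, -1] ⊗ [-3, -6, -6] reproduces all 12 entries of T, so T = [1, -1] ⊗ [2, -1] ⊗ [-3, -6, -6] and rank(T) ≤ 1.
These bounds meet, so rank(T) = 1.

1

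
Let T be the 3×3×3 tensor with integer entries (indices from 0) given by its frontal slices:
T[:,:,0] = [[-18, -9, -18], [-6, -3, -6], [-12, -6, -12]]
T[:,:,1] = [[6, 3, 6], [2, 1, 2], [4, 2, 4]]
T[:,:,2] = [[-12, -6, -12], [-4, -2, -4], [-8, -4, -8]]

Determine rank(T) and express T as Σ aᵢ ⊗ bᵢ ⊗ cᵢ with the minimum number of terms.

rank(T) = 1

Lower bound: T ≠ 0 (e.g. T[0,0,0] = -18), so rank(T) ≥ 1.
Upper bound: if T = a ⊗ b ⊗ c then every fibre of T is a multiple of the corresponding factor, so read the factors off the fibres through the nonzero entry T[0,0,0] = -18.
The mode-1 fibre T[:,0,0] = [-18, -6, -12] gives a = (3, 1, 2) (primitive direction); the mode-2 fibre T[0,:,0] = [-18, -9, -18] gives b = (2, 1, 2); then c[k] = T[0,0,k] / (a[0]·b[0]) = [-18, 6, -12] / 6 = (-3, 1, -2).
Expanding (3, 1, 2) ⊗ (2, 1, 2) ⊗ (-3, 1, -2) reproduces all 27 entries of T, so T = (3, 1, 2) ⊗ (2, 1, 2) ⊗ (-3, 1, -2) and rank(T) ≤ 1.
These bounds meet, so rank(T) = 1.
Check entry T[2,1,1] = 2: (2)·(1)·(1) = 2.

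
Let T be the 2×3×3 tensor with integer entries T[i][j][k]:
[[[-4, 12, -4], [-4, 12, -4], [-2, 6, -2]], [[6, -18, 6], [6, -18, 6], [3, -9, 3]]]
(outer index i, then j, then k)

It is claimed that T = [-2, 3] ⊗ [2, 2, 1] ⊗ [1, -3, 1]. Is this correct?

Reconstruct entrywise from the claimed factors. For example, T[0,1,0] = -4 and Σₗ aₗ[0]bₗ[1]cₗ[0] = (-2)·(2)·(1) = -4; checking all 18 entries, every one matches. The claim holds.

Yes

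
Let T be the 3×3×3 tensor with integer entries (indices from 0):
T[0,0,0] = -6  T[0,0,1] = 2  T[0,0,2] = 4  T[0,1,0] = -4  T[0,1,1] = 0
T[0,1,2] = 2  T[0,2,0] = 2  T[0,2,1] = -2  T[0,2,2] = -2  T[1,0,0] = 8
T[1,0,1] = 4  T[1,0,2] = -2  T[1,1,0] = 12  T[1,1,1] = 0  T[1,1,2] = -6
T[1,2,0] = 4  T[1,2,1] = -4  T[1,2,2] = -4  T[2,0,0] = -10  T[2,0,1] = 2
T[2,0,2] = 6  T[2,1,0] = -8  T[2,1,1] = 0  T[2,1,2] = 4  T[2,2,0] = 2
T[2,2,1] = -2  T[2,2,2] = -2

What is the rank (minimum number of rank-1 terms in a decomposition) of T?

Lower bound: the mode-3 unfolding of T (rows indexed by k, columns by (i,j) = (0,0), (0,1), (0,2), (1,0), (1,1), (1,2), (2,0), (2,1), (2,2)) is [[-6, -4, 2, 8, 12, 4, -10, -8, 2], [2, 0, -2, 4, 0, -4, 2, 0, -2], [4, 2, -2, -2, -6, -4, 6, 4, -2]].
There the 2×2 minor on rows k ∈ {0, 1}, columns (i,j) ∈ {(0,0), (0,1)} is det [[-6, -4], [2, 0]] = 8 ≠ 0, so this unfolding has rank ≥ 2; CP rank is at least every unfolding rank, so rank(T) ≥ 2. (Flattening ranks never certify an upper bound on CP rank; for that we must actually write T with 2 rank-1 terms.)
Upper bound — finding two terms. Write S_k = T[:,:,k] for the frontal slices: S₀ = [[-6, -4, 2], [8, 12, 4], [-10, -8, 2]], S₁ = [[2, 0, -2], [4, 0, -4], [2, 0, -2]], S₂ = [[4, 2, -2], [-2, -6, -4], [6, 4, -2]].
If T = a₁ ∘ b₁ ∘ c₁ + a₂ ∘ b₂ ∘ c₂ then each S_k = c₁[k]·a₁b₁ᵀ + c₂[k]·a₂b₂ᵀ. S₀ and S₁ are linearly independent, so a₁b₁ᵀ and a₂b₂ᵀ must span the same plane of matrices: they are the rank-1 matrices of the form x·S₀ + y·S₁.
The 2×2 minor of x·S₀ + y·S₁ on rows {0,1}, columns {0,1} is −40·x² + 40·xy = (-40)·(x − y)(x), vanishing at (x:y) = (1:1) and (0:1).
M₁ = S₀ + S₁ = [[-4, -4, 0], [12, 12, 0], [-8, -8, 0]] = (-4)·[1, -3, 2][1, 1, 0]ᵀ and M₂ = S₁ = [[2, 0, -2], [4, 0, -4], [2, 0, -2]] = 2·[1, 2, 1][1, 0, -1]ᵀ, so take a₁ = [1, -3, 2], b₁ = [1, 1, 0], a₂ = [1, 2, 1], b₂ = [1, 0, -1].
Each slice is an integer combination of E₁ = a₁b₁ᵀ and E₂ = a₂b₂ᵀ: S₀ = −4·E₁ − 2·E₂, S₁ = 2·E₂, S₂ = 2·E₁ + 2·E₂; reading off coefficients, c₁ = [-4, 0, 2] and c₂ = [-2, 2, 2].
Hence T = [1, -3, 2] ∘ [1, 1, 0] ∘ [-4, 0, 2] + [1, 2, 1] ∘ [1, 0, -1] ∘ [-2, 2, 2], so rank(T) ≤ 2.
These bounds meet, so rank(T) = 2.

2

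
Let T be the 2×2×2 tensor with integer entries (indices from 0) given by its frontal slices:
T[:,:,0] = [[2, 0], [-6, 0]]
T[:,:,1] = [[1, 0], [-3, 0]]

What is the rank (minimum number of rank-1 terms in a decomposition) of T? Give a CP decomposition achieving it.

rank(T) = 1

Lower bound: T ≠ 0 (e.g. T[0,0,0] = 2), so rank(T) ≥ 1.
Upper bound: the mode-1 fibre T[:,0,0] = [2, -6] gives a = [1, -3] (primitive direction); the mode-2 fibre T[0,:,0] = [2, 0] gives b = [1, 0]; then c[k] = T[0,0,k] / (a[0]·b[0]) = [2, 1] / 1 = [2, 1].
Expanding [1, -3] (x) [1, 0] (x) [2, 1] reproduces all 8 entries of T, so T = [1, -3] (x) [1, 0] (x) [2, 1] and rank(T) ≤ 1.
These bounds meet, so rank(T) = 1.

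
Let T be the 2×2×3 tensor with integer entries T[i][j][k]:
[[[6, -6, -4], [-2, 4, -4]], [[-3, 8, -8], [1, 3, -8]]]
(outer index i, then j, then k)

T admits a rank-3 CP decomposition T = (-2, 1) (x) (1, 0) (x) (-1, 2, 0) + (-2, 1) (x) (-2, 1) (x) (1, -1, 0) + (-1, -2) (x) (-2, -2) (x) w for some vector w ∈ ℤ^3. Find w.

Subtract the known terms from T to get the rank-1 residual R = (-1, -2) (x) (-2, -2) (x) w, so R[i,j,k] = a[i]·b[j]·w[k]. Pick indices with nonzero a[0]·b[0] = (-1)·(-2) = 2. Only the fibre through (0,0,·) is needed: R[0,0,:] = T[0,0,:] − Σₗ aₗ[0]bₗ[0]cₗ = [6, -6, -4] − (-2)·(1)·(-1, 2, 0) − (-2)·(-2)·(1, -1, 0) = [0, 2, -4]. Then w[k] = R[0,0,k] / 2 for each k, giving w = [0, 2, -4] / 2 = (0, 1, -2).

w = (0, 1, -2)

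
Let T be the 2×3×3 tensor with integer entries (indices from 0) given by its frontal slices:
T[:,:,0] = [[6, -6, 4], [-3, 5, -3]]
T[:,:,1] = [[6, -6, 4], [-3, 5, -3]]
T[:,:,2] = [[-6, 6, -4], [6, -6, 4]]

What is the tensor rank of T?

Lower bound: the mode-3 unfolding of T (rows indexed by k, columns by (i,j) = (0,0), (0,1), (0,2), (1,0), (1,1), (1,2)) is [[6, -6, 4, -3, 5, -3], [6, -6, 4, -3, 5, -3], [-6, 6, -4, 6, -6, 4]].
There the 2×2 minor on rows k ∈ {0, 2}, columns (i,j) ∈ {(0,0), (1,0)} is det [[6, -3], [-6, 6]] = 18 ≠ 0, so this unfolding has rank ≥ 2; CP rank is at least every unfolding rank, so rank(T) ≥ 2. (Flattening ranks never certify an upper bound on CP rank; for that we must actually write T with 2 rank-1 terms.)
Upper bound — finding two terms. Write S_k = T[:,:,k] for the frontal slices: S₀ = [[6, -6, 4], [-3, 5, -3]], S₁ = [[6, -6, 4], [-3, 5, -3]], S₂ = [[-6, 6, -4], [6, -6, 4]].
If T = a₁ (x) b₁ (x) c₁ + a₂ (x) b₂ (x) c₂ then each S_k = c₁[k]·a₁b₁ᵀ + c₂[k]·a₂b₂ᵀ. S₀ and S₂ are linearly independent, so a₁b₁ᵀ and a₂b₂ᵀ must span the same plane of matrices: they are the rank-1 matrices of the form x·S₀ + y·S₂.
The 2×2 minor of x·S₀ + y·S₂ on rows {0,1}, columns {0,1} is 12·x² − 12·xy = 12·(x − y)(x), vanishing at (x:y) = (1:1) and (0:1).
M₁ = S₀ + S₂ = [[0, 0, 0], [3, -1, 1]] = [0, 1][3, -1, 1]ᵀ and M₂ = S₂ = [[-6, 6, -4], [6, -6, 4]] = (-2)·[1, -1][3, -3, 2]ᵀ, so take a₁ = [0, 1], b₁ = [3, -1, 1], a₂ = [1, -1], b₂ = [3, -3, 2].
Each slice is an integer combination of E₁ = a₁b₁ᵀ and E₂ = a₂b₂ᵀ: S₀ = E₁ + 2·E₂, S₁ = E₁ + 2·E₂, S₂ = −2·E₂; reading off coefficients, c₁ = [1, 1, 0] and c₂ = [2, 2, -2].
Hence T = [0, 1] (x) [3, -1, 1] (x) [1, 1, 0] + [1, -1] (x) [3, -3, 2] (x) [2, 2, -2], so rank(T) ≤ 2.
These bounds meet, so rank(T) = 2.
Check entry T[0,1,2] = 6: (0)·(-1)·(0) + (1)·(-3)·(-2) = 6.

2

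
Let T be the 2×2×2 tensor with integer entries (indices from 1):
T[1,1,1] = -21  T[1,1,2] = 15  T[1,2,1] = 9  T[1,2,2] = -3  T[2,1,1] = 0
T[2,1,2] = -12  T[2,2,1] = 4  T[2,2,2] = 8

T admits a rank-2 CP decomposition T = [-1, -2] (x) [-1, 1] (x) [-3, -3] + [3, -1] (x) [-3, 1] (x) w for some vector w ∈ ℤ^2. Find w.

w = [2, -2]

Subtract the known terms from T to get the rank-1 residual R = [3, -1] (x) [-3, 1] (x) w, so R[i,j,k] = a[i]·b[j]·w[k]. Pick indices with nonzero a[1]·b[1] = (3)·(-3) = -9. Only the fibre through (1,1,·) is needed: R[1,1,:] = T[1,1,:] − Σₗ aₗ[1]bₗ[1]cₗ = [-21, 15] − (-1)·(-1)·[-3, -3] = [-18, 18]. Then w[k] = R[1,1,k] / -9 for each k, giving w = [-18, 18] / -9 = [2, -2].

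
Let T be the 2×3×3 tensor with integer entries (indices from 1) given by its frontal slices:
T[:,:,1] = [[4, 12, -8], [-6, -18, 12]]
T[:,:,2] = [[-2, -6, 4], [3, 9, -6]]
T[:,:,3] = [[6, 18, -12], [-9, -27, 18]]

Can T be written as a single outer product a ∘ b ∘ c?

Yes

The mode-1 fibre T[:,1,1] = [4, -6] gives a = (2, -3) (primitive direction); the mode-2 fibre T[1,:,1] = [4, 12, -8] gives b = (1, 3, -2); then c[k] = T[1,1,k] / (a[1]·b[1]) = [4, -2, 6] / 2 = (2, -1, 3).
Expanding (2, -3) ∘ (1, 3, -2) ∘ (2, -1, 3) reproduces all 18 entries of T, so T = (2, -3) ∘ (1, 3, -2) ∘ (2, -1, 3) and rank(T) ≤ 1.
Equivalently every frontal slice T[:,:,k] is c[k] times the rank-1 matrix (2, -3) ∘ (1, 3, -2). So T has rank 1 (it is nonzero).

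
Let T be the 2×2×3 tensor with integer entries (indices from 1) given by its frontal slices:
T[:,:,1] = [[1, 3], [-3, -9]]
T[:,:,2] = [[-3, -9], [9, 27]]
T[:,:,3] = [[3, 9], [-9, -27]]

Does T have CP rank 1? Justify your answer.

If T = a (x) b (x) c then every fibre of T is a multiple of the corresponding factor, so read the factors off the fibres through the nonzero entry T[1,1,1] = 1.
The mode-1 fibre T[:,1,1] = [1, -3] gives a = [1, -3] (primitive direction); the mode-2 fibre T[1,:,1] = [1, 3] gives b = [1, 3]; then c[k] = T[1,1,k] / (a[1]·b[1]) = [1, -3, 3] / 1 = [1, -3, 3].
Expanding [1, -3] (x) [1, 3] (x) [1, -3, 3] reproduces all 12 entries of T, so T = [1, -3] (x) [1, 3] (x) [1, -3, 3] and rank(T) ≤ 1.
Equivalently every frontal slice T[:,:,k] is c[k] times the rank-1 matrix [1, -3] (x) [1, 3]. So T has rank 1 (it is nonzero).

Yes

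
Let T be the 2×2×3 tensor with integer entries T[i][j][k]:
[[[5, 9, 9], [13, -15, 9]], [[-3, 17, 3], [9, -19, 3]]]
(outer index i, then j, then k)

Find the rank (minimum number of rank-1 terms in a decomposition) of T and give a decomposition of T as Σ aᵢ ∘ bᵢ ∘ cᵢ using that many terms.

Lower bound: the mode-3 unfolding of T (rows indexed by k, columns by (i,j) = (0,0), (0,1), (1,0), (1,1)) is [[5, 13, -3, 9], [9, -15, 17, -19], [9, 9, 3, 3]].
There the 2×2 minor on rows k ∈ {0, 1}, columns (i,j) ∈ {(0,0), (0,1)} is det [[5, 13], [9, -15]] = -192 ≠ 0, so this unfolding has rank ≥ 2; CP rank is at least every unfolding rank, so rank(T) ≥ 2. (Unfolding ranks only ever bound the CP rank from below — rank(T) can be strictly larger than all of them — so the matching upper bound has to come from an explicit 2-term decomposition.)
Upper bound — finding two terms. Write S_k = T[:,:,k] for the frontal slices: S₀ = [[5, 13], [-3, 9]], S₁ = [[9, -15], [17, -19]], S₂ = [[9, 9], [3, 3]].
If T = a₁ ∘ b₁ ∘ c₁ + a₂ ∘ b₂ ∘ c₂ then each S_k = c₁[k]·a₁b₁ᵀ + c₂[k]·a₂b₂ᵀ. S₀ and S₁ are linearly independent, so a₁b₁ᵀ and a₂b₂ᵀ must span the same plane of matrices: they are the rank-1 matrices of the form x·S₀ + y·S₁.
det(x·S₀ + y·S₁) is 84·x² − 280·xy + 84·y² = 28·(x − 3·y)(3·x − y), vanishing at (x:y) = (3:1) and (1:3).
M₁ = 3·S₀ + S₁ = [[24, 24], [8, 8]] = 8·[3, 1][1, 1]ᵀ and M₂ = S₀ + 3·S₁ = [[32, -32], [48, -48]] = 16·[2, 3][1, -1]ᵀ, so take a₁ = [3, 1], b₁ = [1, 1], a₂ = [2, 3], b₂ = [1, -1].
Each slice is an integer combination of E₁ = a₁b₁ᵀ and E₂ = a₂b₂ᵀ: S₀ = 3·E₁ − 2·E₂, S₁ = −E₁ + 6·E₂, S₂ = 3·E₁; reading off coefficients, c₁ = [3, -1, 3] and c₂ = [-2, 6, 0].
Hence T = [3, 1] ∘ [1, 1] ∘ [3, -1, 3] + [2, 3] ∘ [1, -1] ∘ [-2, 6, 0], so rank(T) ≤ 2.
These bounds meet, so rank(T) = 2.

rank(T) = 2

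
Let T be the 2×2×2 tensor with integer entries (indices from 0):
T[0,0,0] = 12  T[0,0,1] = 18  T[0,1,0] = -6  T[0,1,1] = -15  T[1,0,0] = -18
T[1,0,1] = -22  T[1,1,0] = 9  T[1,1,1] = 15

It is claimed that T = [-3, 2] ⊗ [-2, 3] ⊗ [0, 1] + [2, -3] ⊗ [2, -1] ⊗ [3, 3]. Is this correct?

Reconstruct entrywise from the claimed factors. For example, T[1,0,1] = -22 and Σₗ aₗ[1]bₗ[0]cₗ[1] = (2)·(-2)·(1) + (-3)·(2)·(3) = -22; checking all 8 entries, every one matches. The claim holds.

Yes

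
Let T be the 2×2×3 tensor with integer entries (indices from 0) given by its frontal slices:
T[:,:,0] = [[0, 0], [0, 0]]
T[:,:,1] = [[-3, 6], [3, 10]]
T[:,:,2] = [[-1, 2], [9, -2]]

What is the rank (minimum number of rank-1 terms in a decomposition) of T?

2

Lower bound: the mode-2 unfolding of T (rows indexed by j, columns by (i,k) = (0,0), (0,1), (0,2), (1,0), (1,1), (1,2)) is [[0, -3, -1, 0, 3, 9], [0, 6, 2, 0, 10, -2]].
There the 2×2 minor on rows j ∈ {0, 1}, columns (i,k) ∈ {(0,1), (1,1)} is det [[-3, 3], [6, 10]] = -48 ≠ 0, so this unfolding has rank ≥ 2; CP rank is at least every unfolding rank, so rank(T) ≥ 2. (Unfolding ranks only ever bound the CP rank from below — rank(T) can be strictly larger than all of them — so the matching upper bound has to come from an explicit 2-term decomposition.)
Upper bound — finding two terms. Write S_k = T[:,:,k] for the frontal slices: S₀ = [[0, 0], [0, 0]], S₁ = [[-3, 6], [3, 10]], S₂ = [[-1, 2], [9, -2]].
If T = a₁ ⊗ b₁ ⊗ c₁ + a₂ ⊗ b₂ ⊗ c₂ then each S_k = c₁[k]·a₁b₁ᵀ + c₂[k]·a₂b₂ᵀ. S₁ and S₂ are linearly independent, so a₁b₁ᵀ and a₂b₂ᵀ must span the same plane of matrices: they are the rank-1 matrices of the form x·S₁ + y·S₂.
det(x·S₁ + y·S₂) is −48·x² − 64·xy − 16·y² = (-16)·(x + y)(3·x + y), vanishing at (x:y) = (1:-1) and (1:-3).
M₁ = S₁ − S₂ = [[-2, 4], [-6, 12]] = (-2)·(1, 3)(1, -2)ᵀ and M₂ = S₁ − 3·S₂ = [[0, 0], [-24, 16]] = (-8)·(0, 1)(3, -2)ᵀ, so take a₁ = (1, 3), b₁ = (1, -2), a₂ = (0, 1), b₂ = (3, -2).
Each slice is an integer combination of E₁ = a₁b₁ᵀ and E₂ = a₂b₂ᵀ: S₀ = 0, S₁ = −3·E₁ + 4·E₂, S₂ = −E₁ + 4·E₂; reading off coefficients, c₁ = (0, -3, -1) and c₂ = (0, 4, 4).
Hence T = (1, 3) ⊗ (1, -2) ⊗ (0, -3, -1) + (0, 1) ⊗ (3, -2) ⊗ (0, 4, 4), so rank(T) ≤ 2.
These bounds meet, so rank(T) = 2.
Check entry T[0,0,2] = -1: (1)·(1)·(-1) + (0)·(3)·(4) = -1.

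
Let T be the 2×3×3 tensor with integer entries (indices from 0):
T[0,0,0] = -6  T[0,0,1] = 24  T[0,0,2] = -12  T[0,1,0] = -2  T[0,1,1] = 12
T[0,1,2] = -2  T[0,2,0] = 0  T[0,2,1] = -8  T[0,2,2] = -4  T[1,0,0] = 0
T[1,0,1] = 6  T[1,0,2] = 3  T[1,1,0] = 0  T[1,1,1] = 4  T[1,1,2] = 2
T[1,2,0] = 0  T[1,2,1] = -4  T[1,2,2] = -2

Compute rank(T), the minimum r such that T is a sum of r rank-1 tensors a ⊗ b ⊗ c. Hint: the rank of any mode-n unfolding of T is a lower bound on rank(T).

2

Lower bound: the mode-3 unfolding of T (rows indexed by k, columns by (i,j) = (0,0), (0,1), (0,2), (1,0), (1,1), (1,2)) is [[-6, -2, 0, 0, 0, 0], [24, 12, -8, 6, 4, -4], [-12, -2, -4, 3, 2, -2]].
There the 2×2 minor on rows k ∈ {0, 1}, columns (i,j) ∈ {(0,0), (0,1)} is det [[-6, -2], [24, 12]] = -24 ≠ 0, so this unfolding has rank ≥ 2; CP rank is at least every unfolding rank, so rank(T) ≥ 2. (Unfolding ranks only ever bound the CP rank from below — rank(T) can be strictly larger than all of them — so the matching upper bound has to come from an explicit 2-term decomposition.)
Upper bound — finding two terms. Write S_k = T[:,:,k] for the frontal slices: S₀ = [[-6, -2, 0], [0, 0, 0]], S₁ = [[24, 12, -8], [6, 4, -4]], S₂ = [[-12, -2, -4], [3, 2, -2]].
If T = a₁ ⊗ b₁ ⊗ c₁ + a₂ ⊗ b₂ ⊗ c₂ then each S_k = c₁[k]·a₁b₁ᵀ + c₂[k]·a₂b₂ᵀ. S₀ and S₁ are linearly independent, so a₁b₁ᵀ and a₂b₂ᵀ must span the same plane of matrices: they are the rank-1 matrices of the form x·S₀ + y·S₁.
The 2×2 minor of x·S₀ + y·S₁ on rows {0,1}, columns {0,1} is −12·xy + 24·y² = (-12)·(x − 2·y)(y), vanishing at (x:y) = (2:1) and (1:0).
M₁ = 2·S₀ + S₁ = [[12, 8, -8], [6, 4, -4]] = 2·(2, 1)(3, 2, -2)ᵀ and M₂ = S₀ = [[-6, -2, 0], [0, 0, 0]] = (-2)·(1, 0)(3, 1, 0)ᵀ, so take a₁ = (2, 1), b₁ = (3, 2, -2), a₂ = (1, 0), b₂ = (3, 1, 0).
Each slice is an integer combination of E₁ = a₁b₁ᵀ and E₂ = a₂b₂ᵀ: S₀ = −2·E₂, S₁ = 2·E₁ + 4·E₂, S₂ = E₁ − 6·E₂; reading off coefficients, c₁ = (0, 2, 1) and c₂ = (-2, 4, -6).
Hence T = (2, 1) ⊗ (3, 2, -2) ⊗ (0, 2, 1) + (1, 0) ⊗ (3, 1, 0) ⊗ (-2, 4, -6), so rank(T) ≤ 2.
These bounds meet, so rank(T) = 2.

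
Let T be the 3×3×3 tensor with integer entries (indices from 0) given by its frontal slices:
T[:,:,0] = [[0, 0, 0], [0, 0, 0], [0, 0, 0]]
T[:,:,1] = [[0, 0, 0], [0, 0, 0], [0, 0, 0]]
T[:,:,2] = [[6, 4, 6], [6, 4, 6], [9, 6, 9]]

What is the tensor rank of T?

Lower bound: T ≠ 0 (e.g. T[0,0,2] = 6), so rank(T) ≥ 1.
Upper bound: if T = a (x) b (x) c then every fibre of T is a multiple of the corresponding factor, so read the factors off the fibres through the nonzero entry T[0,0,2] = 6.
The mode-1 fibre T[:,0,2] = [6, 6, 9] gives a = (2, 2, 3) (primitive direction); the mode-2 fibre T[0,:,2] = [6, 4, 6] gives b = (3, 2, 3); then c[k] = T[0,0,k] / (a[0]·b[0]) = [0, 0, 6] / 6 = (0, 0, 1).
Expanding (2, 2, 3) (x) (3, 2, 3) (x) (0, 0, 1) reproduces all 27 entries of T, so T = (2, 2, 3) (x) (3, 2, 3) (x) (0, 0, 1) and rank(T) ≤ 1.
These bounds meet, so rank(T) = 1.
Check entry T[0,2,0] = 0: (2)·(3)·(0) = 0.

1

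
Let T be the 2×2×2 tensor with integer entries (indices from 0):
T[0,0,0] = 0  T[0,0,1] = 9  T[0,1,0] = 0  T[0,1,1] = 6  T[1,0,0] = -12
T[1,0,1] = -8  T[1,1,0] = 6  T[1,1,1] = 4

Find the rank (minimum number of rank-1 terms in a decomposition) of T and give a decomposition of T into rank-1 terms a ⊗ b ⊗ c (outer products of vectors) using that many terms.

rank(T) = 2

Lower bound: in the mode-3 unfolding of T (rows indexed by k, columns by (i,j)) the 2×2 minor on rows k ∈ {0, 1}, columns (i,j) ∈ {(0,0), (1,0)} is det [[0, -12], [9, -8]] = 108 ≠ 0, so that unfolding has rank ≥ 2 and hence rank(T) ≥ 2 (CP rank is at least every unfolding rank, though it can be larger).
Upper bound: with S_k = T[:,:,k], the two rank-1 terms a₁b₁ᵀ, a₂b₂ᵀ are the rank-1 members of the pencil x·S₀ + y·S₁.
det(x·S₀ + y·S₁) is 126·xy + 84·y² = 42·(3·x + 2·y)(y), vanishing at (x:y) = (2:-3) and (1:0).
M₁ = 2·S₀ − 3·S₁ = [[-27, -18], [0, 0]] = (-9)·[1, 0][3, 2]ᵀ and M₂ = S₀ = [[0, 0], [-12, 6]] = (-6)·[0, 1][2, -1]ᵀ, so take a₁ = [1, 0], b₁ = [3, 2], a₂ = [0, 1], b₂ = [2, -1].
Each slice is an integer combination of E₁ = a₁b₁ᵀ and E₂ = a₂b₂ᵀ: S₀ = −6·E₂, S₁ = 3·E₁ − 4·E₂; reading off coefficients, c₁ = [0, 3] and c₂ = [-6, -4].
Hence T = [1, 0] ⊗ [3, 2] ⊗ [0, 3] + [0, 1] ⊗ [2, -1] ⊗ [-6, -4], so rank(T) ≤ 2.
These bounds meet, so rank(T) = 2.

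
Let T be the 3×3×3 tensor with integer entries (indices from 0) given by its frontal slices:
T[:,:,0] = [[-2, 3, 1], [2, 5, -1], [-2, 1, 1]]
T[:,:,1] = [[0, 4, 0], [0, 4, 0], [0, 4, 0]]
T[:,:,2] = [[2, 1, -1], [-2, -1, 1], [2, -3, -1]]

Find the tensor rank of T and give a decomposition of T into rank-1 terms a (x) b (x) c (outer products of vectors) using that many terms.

Lower bound: in the mode-1 unfolding of T (rows indexed by i, columns by (j,k)) the 3×3 minor on rows i ∈ {0, 1, 2}, columns (j,k) ∈ {(0,0), (1,0), (1,1)} is det [[-2, 3, 4], [2, 5, 4], [-2, 1, 4]] = -32 ≠ 0, so that unfolding has rank ≥ 3 and hence rank(T) ≥ 3 (CP rank is at least every unfolding rank, though it can be larger).
Upper bound: T is a sum of 3 rank-1 terms, T = (0, 0, 1) (x) (0, 1, 0) (x) (2, 4, -4) + (1, -1, 1) (x) (2, 1, -1) (x) (-1, 0, 1) + (1, 1, 0) (x) (0, 1, 0) (x) (4, 4, 0) (one valid choice — decompositions are not unique — normalised so each a, b is primitive with positive first nonzero entry; check it by expanding all entries), so rank(T) ≤ 3.
These bounds meet, so rank(T) = 3.

rank(T) = 3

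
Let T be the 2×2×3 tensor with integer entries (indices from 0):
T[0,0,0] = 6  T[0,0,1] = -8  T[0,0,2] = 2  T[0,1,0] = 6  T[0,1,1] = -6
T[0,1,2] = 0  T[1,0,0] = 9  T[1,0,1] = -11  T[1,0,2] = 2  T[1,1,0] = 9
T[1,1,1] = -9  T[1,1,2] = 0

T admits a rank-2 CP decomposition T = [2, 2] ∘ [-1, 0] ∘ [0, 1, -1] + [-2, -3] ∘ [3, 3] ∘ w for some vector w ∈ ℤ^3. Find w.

Subtract the known terms from T to get the rank-1 residual R = [-2, -3] ∘ [3, 3] ∘ w, so R[i,j,k] = a[i]·b[j]·w[k]. Pick indices with nonzero a[0]·b[0] = (-2)·(3) = -6. Only the fibre through (0,0,·) is needed: R[0,0,:] = T[0,0,:] − Σₗ aₗ[0]bₗ[0]cₗ = [6, -8, 2] − (2)·(-1)·[0, 1, -1] = [6, -6, 0]. Then w[k] = R[0,0,k] / -6 for each k, giving w = [6, -6, 0] / -6 = [-1, 1, 0].

w = [-1, 1, 0]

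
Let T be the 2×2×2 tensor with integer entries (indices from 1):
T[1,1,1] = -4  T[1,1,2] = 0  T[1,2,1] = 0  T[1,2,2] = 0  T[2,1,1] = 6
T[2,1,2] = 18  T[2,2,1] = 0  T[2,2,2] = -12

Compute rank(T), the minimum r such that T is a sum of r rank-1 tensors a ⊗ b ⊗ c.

Lower bound: the mode-3 unfolding of T (rows indexed by k, columns by (i,j) = (1,1), (1,2), (2,1), (2,2)) is [[-4, 0, 6, 0], [0, 0, 18, -12]].
There the 2×2 minor on rows k ∈ {1, 2}, columns (i,j) ∈ {(1,1), (2,1)} is det [[-4, 6], [0, 18]] = -72 ≠ 0, so this unfolding has rank ≥ 2; CP rank is at least every unfolding rank, so rank(T) ≥ 2. (Unfolding ranks only ever bound the CP rank from below — rank(T) can be strictly larger than all of them — so the matching upper bound has to come from an explicit 2-term decomposition.)
Upper bound — finding two terms. Write S_k = T[:,:,k] for the frontal slices: S₁ = [[-4, 0], [6, 0]], S₂ = [[0, 0], [18, -12]].
If T = a₁ ⊗ b₁ ⊗ c₁ + a₂ ⊗ b₂ ⊗ c₂ then each S_k = c₁[k]·a₁b₁ᵀ + c₂[k]·a₂b₂ᵀ. S₁ and S₂ are linearly independent, so a₁b₁ᵀ and a₂b₂ᵀ must span the same plane of matrices: they are the rank-1 matrices of the form x·S₁ + y·S₂.
det(x·S₁ + y·S₂) is 48·xy = 48·(y)(x), vanishing at (x:y) = (1:0) and (0:1).
M₁ = S₁ = [[-4, 0], [6, 0]] = (-2)·[2, -3][1, 0]ᵀ and M₂ = S₂ = [[0, 0], [18, -12]] = 6·[0, 1][3, -2]ᵀ, so take a₁ = [2, -3], b₁ = [1, 0], a₂ = [0, 1], b₂ = [3, -2].
Each slice is an integer combination of E₁ = a₁b₁ᵀ and E₂ = a₂b₂ᵀ: S₁ = −2·E₁, S₂ = 6·E₂; reading off coefficients, c₁ = [-2, 0] and c₂ = [0, 6].
Hence T = [2, -3] ⊗ [1, 0] ⊗ [-2, 0] + [0, 1] ⊗ [3, -2] ⊗ [0, 6], so rank(T) ≤ 2.
These bounds meet, so rank(T) = 2.

2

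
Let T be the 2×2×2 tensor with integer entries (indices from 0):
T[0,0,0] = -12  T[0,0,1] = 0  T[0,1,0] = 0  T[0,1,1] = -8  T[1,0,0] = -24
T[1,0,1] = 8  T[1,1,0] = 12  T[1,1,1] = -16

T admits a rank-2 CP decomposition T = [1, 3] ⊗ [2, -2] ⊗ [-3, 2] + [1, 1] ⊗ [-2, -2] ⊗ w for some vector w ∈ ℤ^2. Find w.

Subtract the known terms from T to get the rank-1 residual R = [1, 1] ⊗ [-2, -2] ⊗ w, so R[i,j,k] = a[i]·b[j]·w[k]. Pick indices with nonzero a[0]·b[0] = (1)·(-2) = -2. Only the fibre through (0,0,·) is needed: R[0,0,:] = T[0,0,:] − Σₗ aₗ[0]bₗ[0]cₗ = [-12, 0] − (1)·(2)·[-3, 2] = [-6, -4]. Then w[k] = R[0,0,k] / -2 for each k, giving w = [-6, -4] / -2 = [3, 2].

w = [3, 2]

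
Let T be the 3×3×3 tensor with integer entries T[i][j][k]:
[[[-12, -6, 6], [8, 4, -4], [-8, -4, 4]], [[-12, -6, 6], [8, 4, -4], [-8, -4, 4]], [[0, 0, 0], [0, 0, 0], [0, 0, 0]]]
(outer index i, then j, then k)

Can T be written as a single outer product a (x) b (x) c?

Yes

If T = a (x) b (x) c then every fibre of T is a multiple of the corresponding factor, so read the factors off the fibres through the nonzero entry T[0,0,0] = -12.
The mode-1 fibre T[:,0,0] = [-12, -12, 0] gives a = [1, 1, 0] (primitive direction); the mode-2 fibre T[0,:,0] = [-12, 8, -8] gives b = [3, -2, 2]; then c[k] = T[0,0,k] / (a[0]·b[0]) = [-12, -6, 6] / 3 = [-4, -2, 2].
Expanding [1, 1, 0] (x) [3, -2, 2] (x) [-4, -2, 2] reproduces all 27 entries of T, so T = [1, 1, 0] (x) [3, -2, 2] (x) [-4, -2, 2] and rank(T) ≤ 1.
Equivalently every frontal slice T[:,:,k] is c[k] times the rank-1 matrix [1, 1, 0] (x) [3, -2, 2]. So T has rank 1 (it is nonzero).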